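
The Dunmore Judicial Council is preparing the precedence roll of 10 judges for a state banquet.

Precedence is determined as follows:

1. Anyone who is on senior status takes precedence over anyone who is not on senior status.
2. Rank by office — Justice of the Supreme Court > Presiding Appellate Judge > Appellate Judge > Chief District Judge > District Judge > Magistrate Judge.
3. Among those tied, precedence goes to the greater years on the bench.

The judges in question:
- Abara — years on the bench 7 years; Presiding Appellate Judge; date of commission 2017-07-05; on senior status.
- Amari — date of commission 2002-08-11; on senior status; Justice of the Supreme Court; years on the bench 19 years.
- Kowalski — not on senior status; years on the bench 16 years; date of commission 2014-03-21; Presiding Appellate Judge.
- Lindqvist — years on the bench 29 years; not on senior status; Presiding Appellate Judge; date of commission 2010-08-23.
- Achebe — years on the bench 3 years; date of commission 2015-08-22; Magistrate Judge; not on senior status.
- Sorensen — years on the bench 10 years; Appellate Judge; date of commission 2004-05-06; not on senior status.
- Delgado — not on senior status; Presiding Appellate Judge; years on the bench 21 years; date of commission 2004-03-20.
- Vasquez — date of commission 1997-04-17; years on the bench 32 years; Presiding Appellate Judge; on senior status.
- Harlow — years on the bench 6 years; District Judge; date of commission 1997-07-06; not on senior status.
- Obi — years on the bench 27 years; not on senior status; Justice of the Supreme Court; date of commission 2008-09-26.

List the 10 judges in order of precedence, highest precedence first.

By the first rule: Amari, Vasquez and Abara (each on senior status); then Obi, Lindqvist, Delgado, Kowalski, Sorensen, Harlow and Achebe (each not on senior status).
Among Amari, Vasquez and Abara, by office: Amari (Justice of the Supreme Court) before Vasquez and Abara (Presiding Appellate Judge).
Among Vasquez and Abara, by years on the bench (higher first): Vasquez (32 years) before Abara (7 years).
Among Obi, Lindqvist, Delgado, Kowalski, Sorensen, Harlow and Achebe, by office: Obi (Justice of the Supreme Court) before Lindqvist, Delgado and Kowalski (Presiding Appellate Judge) before Sorensen (Appellate Judge) before Harlow (District Judge) before Achebe (Magistrate Judge).
Among Lindqvist, Delgado and Kowalski, by years on the bench (higher first): Lindqvist (29 years) before Delgado (21 years) before Kowalski (16 years).
Full order: Amari, Vasquez, Abara, Obi, Lindqvist, Delgado, Kowalski, Sorensen, Harlow, Achebe.

Amari, Vasquez, Abara, Obi, Lindqvist, Delgado, Kowalski, Sorensen, Harlow, Achebe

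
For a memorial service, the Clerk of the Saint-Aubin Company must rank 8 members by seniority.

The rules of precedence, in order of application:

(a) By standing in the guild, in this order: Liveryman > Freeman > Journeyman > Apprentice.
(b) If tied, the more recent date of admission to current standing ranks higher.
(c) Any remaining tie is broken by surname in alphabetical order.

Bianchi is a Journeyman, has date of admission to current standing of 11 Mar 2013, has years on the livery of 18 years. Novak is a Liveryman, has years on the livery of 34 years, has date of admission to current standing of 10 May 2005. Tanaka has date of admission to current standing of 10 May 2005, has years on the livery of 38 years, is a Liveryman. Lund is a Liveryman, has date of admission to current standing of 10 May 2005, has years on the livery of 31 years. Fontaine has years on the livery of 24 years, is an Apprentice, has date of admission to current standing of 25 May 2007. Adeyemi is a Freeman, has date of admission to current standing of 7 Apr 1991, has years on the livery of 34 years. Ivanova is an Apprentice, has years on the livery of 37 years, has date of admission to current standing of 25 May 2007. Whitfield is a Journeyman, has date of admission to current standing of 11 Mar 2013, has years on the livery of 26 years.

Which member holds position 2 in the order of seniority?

By standing in the guild: Lund, Novak and Tanaka (Liveryman); then Adeyemi (Freeman); then Bianchi and Whitfield (Journeyman); then Fontaine and Ivanova (Apprentice).
Lund, Novak and Tanaka all have date of admission to current standing 10 May 2005, so the next rule applies.
Among Lund, Novak and Tanaka, alphabetically by surname: Lund before Novak before Tanaka.
Bianchi and Whitfield both have date of admission to current standing 11 Mar 2013, so the next rule applies.
Among Bianchi and Whitfield, alphabetically by surname: Bianchi before Whitfield.
Fontaine and Ivanova both have date of admission to current standing 25 May 2007, so the next rule applies.
Among Fontaine and Ivanova, alphabetically by surname: Fontaine before Ivanova.
Order: Lund, Novak, Tanaka, Adeyemi, Bianchi, Whitfield, Fontaine, Ivanova.

Novak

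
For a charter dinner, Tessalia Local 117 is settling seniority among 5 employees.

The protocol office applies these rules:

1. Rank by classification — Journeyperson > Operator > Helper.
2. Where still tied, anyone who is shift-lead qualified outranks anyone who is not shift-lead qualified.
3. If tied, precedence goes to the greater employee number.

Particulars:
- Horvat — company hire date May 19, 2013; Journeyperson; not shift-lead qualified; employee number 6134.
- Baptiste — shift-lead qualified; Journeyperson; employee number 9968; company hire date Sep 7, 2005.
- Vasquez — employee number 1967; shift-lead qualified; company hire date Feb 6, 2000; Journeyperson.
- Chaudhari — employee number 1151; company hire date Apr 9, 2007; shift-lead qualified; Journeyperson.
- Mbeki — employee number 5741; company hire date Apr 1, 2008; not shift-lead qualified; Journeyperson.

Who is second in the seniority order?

By classification: Baptiste, Vasquez, Chaudhari, Horvat and Mbeki (Journeyperson).
Among Baptiste, Vasquez, Chaudhari, Horvat and Mbeki, shift-lead qualified before not shift-lead qualified: Baptiste, Vasquez and Chaudhari (shift-lead qualified) before Horvat and Mbeki (not shift-lead qualified).
Among Baptiste, Vasquez and Chaudhari, by employee number (higher first): Baptiste (9968) before Vasquez (1967) before Chaudhari (1151).
Among Horvat and Mbeki, by employee number (higher first): Horvat (6134) before Mbeki (5741).
Order: Baptiste, Vasquez, Chaudhari, Horvat, Mbeki.

Vasquez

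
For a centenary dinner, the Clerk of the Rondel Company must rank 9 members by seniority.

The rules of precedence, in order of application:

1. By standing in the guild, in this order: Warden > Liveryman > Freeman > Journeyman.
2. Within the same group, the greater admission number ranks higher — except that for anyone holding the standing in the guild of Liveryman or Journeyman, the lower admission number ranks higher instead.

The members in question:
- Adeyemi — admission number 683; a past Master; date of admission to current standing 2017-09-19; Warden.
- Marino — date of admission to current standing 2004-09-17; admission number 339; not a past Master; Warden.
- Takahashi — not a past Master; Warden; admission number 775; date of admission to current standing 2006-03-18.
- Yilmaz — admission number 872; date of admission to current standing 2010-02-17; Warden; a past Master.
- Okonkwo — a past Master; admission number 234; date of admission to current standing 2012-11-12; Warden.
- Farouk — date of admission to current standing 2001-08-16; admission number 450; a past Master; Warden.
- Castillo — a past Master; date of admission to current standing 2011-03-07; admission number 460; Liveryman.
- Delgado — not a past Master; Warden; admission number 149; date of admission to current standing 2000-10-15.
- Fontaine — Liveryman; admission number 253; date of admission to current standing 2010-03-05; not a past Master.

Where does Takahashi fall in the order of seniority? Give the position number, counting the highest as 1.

By standing in the guild: Yilmaz, Takahashi, Adeyemi, Farouk, Marino, Okonkwo and Delgado (Warden); then Fontaine and Castillo (Liveryman).
Among Yilmaz, Takahashi, Adeyemi, Farouk, Marino, Okonkwo and Delgado, by admission number (higher first): Yilmaz (872) before Takahashi (775) before Adeyemi (683) before Farouk (450) before Marino (339) before Okonkwo (234) before Delgado (149).
Among Fontaine and Castillo, by admission number (lower first) (reversed rule for this group): Fontaine (253) before Castillo (460).
Order: Yilmaz, Takahashi, Adeyemi, Farouk, Marino, Okonkwo, Delgado, Fontaine, Castillo. So position 2.

2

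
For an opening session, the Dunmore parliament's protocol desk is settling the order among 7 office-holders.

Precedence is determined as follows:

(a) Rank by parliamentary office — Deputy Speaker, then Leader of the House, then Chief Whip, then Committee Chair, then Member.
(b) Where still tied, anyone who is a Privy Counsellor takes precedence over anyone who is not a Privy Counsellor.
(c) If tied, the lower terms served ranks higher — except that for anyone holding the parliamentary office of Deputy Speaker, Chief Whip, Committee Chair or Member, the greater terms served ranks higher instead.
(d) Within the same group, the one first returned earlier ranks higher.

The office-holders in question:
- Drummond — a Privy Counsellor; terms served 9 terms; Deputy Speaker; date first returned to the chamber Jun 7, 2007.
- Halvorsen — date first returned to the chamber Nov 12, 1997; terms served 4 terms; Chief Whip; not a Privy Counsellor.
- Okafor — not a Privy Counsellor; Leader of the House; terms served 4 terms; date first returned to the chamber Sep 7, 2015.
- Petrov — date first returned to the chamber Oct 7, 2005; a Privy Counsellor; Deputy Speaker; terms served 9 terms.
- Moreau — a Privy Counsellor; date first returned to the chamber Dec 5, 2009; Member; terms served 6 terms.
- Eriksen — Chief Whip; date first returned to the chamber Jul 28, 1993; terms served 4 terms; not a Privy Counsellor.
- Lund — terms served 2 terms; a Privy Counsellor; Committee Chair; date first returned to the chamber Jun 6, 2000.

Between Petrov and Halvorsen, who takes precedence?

By parliamentary office: Petrov and Drummond (Deputy Speaker); then Okafor (Leader of the House); then Eriksen and Halvorsen (Chief Whip); then Lund (Committee Chair); then Moreau (Member).
Petrov and Drummond are each a Privy Counsellor, so the next rule applies.
Petrov and Drummond both have terms served 9 terms, so the next rule applies.
Among Petrov and Drummond, by date first returned to the chamber (earlier first): Petrov (Oct 7, 2005) before Drummond (Jun 7, 2007).
Eriksen and Halvorsen are each not a Privy Counsellor, so the next rule applies.
Eriksen and Halvorsen both have terms served 4 terms, so the next rule applies.
Among Eriksen and Halvorsen, by date first returned to the chamber (earlier first): Eriksen (Jul 28, 1993) before Halvorsen (Nov 12, 1997).
So Petrov takes precedence.

Petrov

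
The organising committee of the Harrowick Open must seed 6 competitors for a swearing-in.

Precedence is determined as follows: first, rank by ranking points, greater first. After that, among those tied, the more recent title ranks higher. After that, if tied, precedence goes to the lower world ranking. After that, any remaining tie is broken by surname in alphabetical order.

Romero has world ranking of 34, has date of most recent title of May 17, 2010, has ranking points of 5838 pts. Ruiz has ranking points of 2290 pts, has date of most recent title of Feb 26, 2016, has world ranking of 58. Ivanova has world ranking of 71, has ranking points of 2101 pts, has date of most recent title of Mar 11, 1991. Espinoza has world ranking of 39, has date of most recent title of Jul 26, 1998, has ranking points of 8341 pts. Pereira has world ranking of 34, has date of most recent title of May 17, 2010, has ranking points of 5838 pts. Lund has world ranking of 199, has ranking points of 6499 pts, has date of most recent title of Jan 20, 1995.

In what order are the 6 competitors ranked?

By ranking points (higher first): Espinoza (8341 pts); then Lund (6499 pts); then Pereira and Romero (both 5838 pts); then Ruiz (2290 pts); then Ivanova (2101 pts).
Pereira and Romero both have date of most recent title May 17, 2010, so the next rule applies.
Pereira and Romero both have world ranking 34, so the next rule applies.
Among Pereira and Romero, alphabetically by surname: Pereira before Romero.
Full order: Espinoza, Lund, Pereira, Romero, Ruiz, Ivanova.

Espinoza, Lund, Pereira, Romero, Ruiz, Ivanova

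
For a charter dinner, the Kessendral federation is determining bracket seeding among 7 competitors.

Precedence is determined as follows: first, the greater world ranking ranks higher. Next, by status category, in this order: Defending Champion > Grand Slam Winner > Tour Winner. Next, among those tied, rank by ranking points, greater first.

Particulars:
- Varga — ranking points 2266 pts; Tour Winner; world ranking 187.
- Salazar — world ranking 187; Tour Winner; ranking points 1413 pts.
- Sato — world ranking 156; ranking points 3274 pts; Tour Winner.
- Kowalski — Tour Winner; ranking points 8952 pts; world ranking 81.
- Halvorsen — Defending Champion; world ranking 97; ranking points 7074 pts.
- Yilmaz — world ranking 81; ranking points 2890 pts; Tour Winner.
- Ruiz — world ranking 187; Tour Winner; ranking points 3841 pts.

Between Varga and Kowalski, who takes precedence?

Varga

By world ranking (higher first): Ruiz, Varga and Salazar (each 187); then Sato (156); then Halvorsen (97); then Kowalski and Yilmaz (both 81).
Ruiz, Varga and Salazar are each Tour Winner, so the next rule applies.
Among Ruiz, Varga and Salazar, by ranking points (higher first): Ruiz (3841 pts) before Varga (2266 pts) before Salazar (1413 pts).
Kowalski and Yilmaz are each Tour Winner, so the next rule applies.
Among Kowalski and Yilmaz, by ranking points (higher first): Kowalski (8952 pts) before Yilmaz (2890 pts).
So Varga takes precedence.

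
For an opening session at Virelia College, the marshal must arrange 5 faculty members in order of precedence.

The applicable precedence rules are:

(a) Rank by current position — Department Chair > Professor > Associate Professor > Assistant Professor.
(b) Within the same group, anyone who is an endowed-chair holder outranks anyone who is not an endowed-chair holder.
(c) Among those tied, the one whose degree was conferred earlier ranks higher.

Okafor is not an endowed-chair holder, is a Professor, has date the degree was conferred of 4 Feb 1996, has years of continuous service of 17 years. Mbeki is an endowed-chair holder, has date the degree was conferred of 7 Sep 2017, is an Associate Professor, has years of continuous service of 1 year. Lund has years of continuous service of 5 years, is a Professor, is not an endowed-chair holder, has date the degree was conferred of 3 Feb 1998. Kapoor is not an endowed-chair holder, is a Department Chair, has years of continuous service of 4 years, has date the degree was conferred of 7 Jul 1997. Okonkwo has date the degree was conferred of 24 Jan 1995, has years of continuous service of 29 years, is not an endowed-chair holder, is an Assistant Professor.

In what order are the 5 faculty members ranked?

By current position: Kapoor (Department Chair); then Okafor and Lund (Professor); then Mbeki (Associate Professor); then Okonkwo (Assistant Professor).
Okafor and Lund are each not an endowed-chair holder, so the next rule applies.
Among Okafor and Lund, by date the degree was conferred (earlier first): Okafor (4 Feb 1996) before Lund (3 Feb 1998).
Full order: Kapoor, Okafor, Lund, Mbeki, Okonkwo.

Kapoor, Okafor, Lund, Mbeki, Okonkwo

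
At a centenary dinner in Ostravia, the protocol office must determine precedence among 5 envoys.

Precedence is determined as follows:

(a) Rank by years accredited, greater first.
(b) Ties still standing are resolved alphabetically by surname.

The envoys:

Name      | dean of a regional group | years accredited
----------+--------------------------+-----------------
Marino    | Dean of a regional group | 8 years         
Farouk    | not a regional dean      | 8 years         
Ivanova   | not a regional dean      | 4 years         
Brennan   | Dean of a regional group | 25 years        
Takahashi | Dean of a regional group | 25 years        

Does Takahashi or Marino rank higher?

Takahashi

By years accredited (higher first): Brennan and Takahashi (both 25 years); then Farouk and Marino (both 8 years); then Ivanova (4 years).
Among Brennan and Takahashi, alphabetically by surname: Brennan before Takahashi.
Among Farouk and Marino, alphabetically by surname: Farouk before Marino.
So Takahashi takes precedence.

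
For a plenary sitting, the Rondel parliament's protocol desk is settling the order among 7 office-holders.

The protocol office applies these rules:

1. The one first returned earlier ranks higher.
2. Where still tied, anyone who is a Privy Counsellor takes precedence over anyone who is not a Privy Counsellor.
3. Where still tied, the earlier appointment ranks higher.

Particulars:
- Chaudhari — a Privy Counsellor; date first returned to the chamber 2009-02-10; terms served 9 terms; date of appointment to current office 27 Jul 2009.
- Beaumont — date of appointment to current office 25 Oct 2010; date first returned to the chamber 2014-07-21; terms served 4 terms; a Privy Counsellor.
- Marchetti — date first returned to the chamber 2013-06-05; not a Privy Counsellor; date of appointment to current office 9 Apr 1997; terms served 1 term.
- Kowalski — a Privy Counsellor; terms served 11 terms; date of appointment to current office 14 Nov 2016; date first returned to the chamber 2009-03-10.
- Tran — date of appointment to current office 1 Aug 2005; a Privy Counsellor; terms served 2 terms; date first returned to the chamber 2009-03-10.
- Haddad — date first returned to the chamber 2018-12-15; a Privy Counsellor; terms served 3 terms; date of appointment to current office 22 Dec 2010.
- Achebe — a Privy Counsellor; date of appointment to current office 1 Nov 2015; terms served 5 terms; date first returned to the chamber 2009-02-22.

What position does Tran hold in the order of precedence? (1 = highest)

By date first returned to the chamber (earlier first): Chaudhari (2009-02-10); then Achebe (2009-02-22); then Tran and Kowalski (both 2009-03-10); then Marchetti (2013-06-05); then Beaumont (2014-07-21); then Haddad (2018-12-15).
Tran and Kowalski are each a Privy Counsellor, so the next rule applies.
Among Tran and Kowalski, by date of appointment to current office (earlier first): Tran (1 Aug 2005) before Kowalski (14 Nov 2016).
Order: Chaudhari, Achebe, Tran, Kowalski, Marchetti, Beaumont, Haddad. So position 3.

3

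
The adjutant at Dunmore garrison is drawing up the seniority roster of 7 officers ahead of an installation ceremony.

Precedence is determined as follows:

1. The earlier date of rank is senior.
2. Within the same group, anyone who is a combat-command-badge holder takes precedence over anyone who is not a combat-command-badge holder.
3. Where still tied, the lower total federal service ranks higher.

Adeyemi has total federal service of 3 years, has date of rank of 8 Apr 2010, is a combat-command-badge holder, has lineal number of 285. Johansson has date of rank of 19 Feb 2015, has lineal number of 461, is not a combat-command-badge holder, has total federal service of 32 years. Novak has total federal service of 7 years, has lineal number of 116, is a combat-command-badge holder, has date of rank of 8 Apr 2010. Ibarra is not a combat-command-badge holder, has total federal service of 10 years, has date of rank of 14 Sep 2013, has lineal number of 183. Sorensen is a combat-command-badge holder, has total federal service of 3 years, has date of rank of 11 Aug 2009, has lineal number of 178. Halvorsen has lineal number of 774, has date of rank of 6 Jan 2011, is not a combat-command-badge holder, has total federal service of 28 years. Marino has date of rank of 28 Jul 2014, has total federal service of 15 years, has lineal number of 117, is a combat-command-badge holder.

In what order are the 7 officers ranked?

By date of rank (earlier first): Sorensen (11 Aug 2009); then Adeyemi and Novak (both 8 Apr 2010); then Halvorsen (6 Jan 2011); then Ibarra (14 Sep 2013); then Marino (28 Jul 2014); then Johansson (19 Feb 2015).
Adeyemi and Novak are each a combat-command-badge holder, so the next rule applies.
Among Adeyemi and Novak, by total federal service (lower first): Adeyemi (3 years) before Novak (7 years).
Full order: Sorensen, Adeyemi, Novak, Halvorsen, Ibarra, Marino, Johansson.

Sorensen, Adeyemi, Novak, Halvorsen, Ibarra, Marino, Johansson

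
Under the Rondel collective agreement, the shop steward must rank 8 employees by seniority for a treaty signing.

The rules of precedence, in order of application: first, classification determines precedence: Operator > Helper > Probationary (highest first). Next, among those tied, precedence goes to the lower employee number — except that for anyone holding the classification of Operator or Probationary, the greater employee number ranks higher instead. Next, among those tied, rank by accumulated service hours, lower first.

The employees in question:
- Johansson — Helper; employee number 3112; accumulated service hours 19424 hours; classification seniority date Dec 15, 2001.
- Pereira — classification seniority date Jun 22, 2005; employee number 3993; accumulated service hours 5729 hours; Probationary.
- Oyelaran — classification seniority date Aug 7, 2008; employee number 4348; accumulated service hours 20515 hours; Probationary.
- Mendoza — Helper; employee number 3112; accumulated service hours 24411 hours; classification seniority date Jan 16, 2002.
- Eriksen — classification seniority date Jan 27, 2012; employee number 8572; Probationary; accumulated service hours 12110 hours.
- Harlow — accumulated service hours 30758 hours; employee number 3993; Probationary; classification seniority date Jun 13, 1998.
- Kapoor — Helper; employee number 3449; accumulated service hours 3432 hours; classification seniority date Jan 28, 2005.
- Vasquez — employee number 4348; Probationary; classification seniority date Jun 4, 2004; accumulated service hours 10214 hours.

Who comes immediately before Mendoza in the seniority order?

Johansson

By classification: Johansson, Mendoza and Kapoor (Helper); then Eriksen, Vasquez, Oyelaran, Pereira and Harlow (Probationary).
Among Johansson, Mendoza and Kapoor, by employee number (lower first): Johansson and Mendoza (3112) before Kapoor (3449).
Among Johansson and Mendoza, by accumulated service hours (lower first): Johansson (19424 hours) before Mendoza (24411 hours).
Among Eriksen, Vasquez, Oyelaran, Pereira and Harlow, by employee number (higher first) (reversed rule for this group): Eriksen (8572) before Vasquez and Oyelaran (4348) before Pereira and Harlow (3993).
Among Vasquez and Oyelaran, by accumulated service hours (lower first): Vasquez (10214 hours) before Oyelaran (20515 hours).
Among Pereira and Harlow, by accumulated service hours (lower first): Pereira (5729 hours) before Harlow (30758 hours).
Order: Johansson, Mendoza, Kapoor, Eriksen, Vasquez, Oyelaran, Pereira, Harlow.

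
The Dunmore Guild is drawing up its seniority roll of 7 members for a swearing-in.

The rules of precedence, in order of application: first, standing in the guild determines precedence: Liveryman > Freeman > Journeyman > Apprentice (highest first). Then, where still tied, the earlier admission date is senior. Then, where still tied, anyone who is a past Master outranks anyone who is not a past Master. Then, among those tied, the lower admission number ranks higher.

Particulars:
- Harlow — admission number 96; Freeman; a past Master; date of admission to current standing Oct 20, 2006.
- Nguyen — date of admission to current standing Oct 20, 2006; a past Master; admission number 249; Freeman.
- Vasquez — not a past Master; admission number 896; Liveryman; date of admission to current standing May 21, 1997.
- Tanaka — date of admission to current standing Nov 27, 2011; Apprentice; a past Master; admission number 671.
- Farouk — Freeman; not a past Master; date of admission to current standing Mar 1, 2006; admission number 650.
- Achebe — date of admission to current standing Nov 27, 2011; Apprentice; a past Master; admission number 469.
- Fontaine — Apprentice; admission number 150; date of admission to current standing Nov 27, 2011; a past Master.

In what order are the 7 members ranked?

By standing in the guild: Vasquez (Liveryman); then Farouk, Harlow and Nguyen (Freeman); then Fontaine, Achebe and Tanaka (Apprentice).
Among Farouk, Harlow and Nguyen, by date of admission to current standing (earlier first): Farouk (Mar 1, 2006) before Harlow and Nguyen (Oct 20, 2006).
Harlow and Nguyen are each a past Master, so the next rule applies.
Among Harlow and Nguyen, by admission number (lower first): Harlow (96) before Nguyen (249).
Fontaine, Achebe and Tanaka all have date of admission to current standing Nov 27, 2011, so the next rule applies.
Fontaine, Achebe and Tanaka are each a past Master, so the next rule applies.
Among Fontaine, Achebe and Tanaka, by admission number (lower first): Fontaine (150) before Achebe (469) before Tanaka (671).
Full order: Vasquez, Farouk, Harlow, Nguyen, Fontaine, Achebe, Tanaka.

Vasquez, Farouk, Harlow, Nguyen, Fontaine, Achebe, Tanaka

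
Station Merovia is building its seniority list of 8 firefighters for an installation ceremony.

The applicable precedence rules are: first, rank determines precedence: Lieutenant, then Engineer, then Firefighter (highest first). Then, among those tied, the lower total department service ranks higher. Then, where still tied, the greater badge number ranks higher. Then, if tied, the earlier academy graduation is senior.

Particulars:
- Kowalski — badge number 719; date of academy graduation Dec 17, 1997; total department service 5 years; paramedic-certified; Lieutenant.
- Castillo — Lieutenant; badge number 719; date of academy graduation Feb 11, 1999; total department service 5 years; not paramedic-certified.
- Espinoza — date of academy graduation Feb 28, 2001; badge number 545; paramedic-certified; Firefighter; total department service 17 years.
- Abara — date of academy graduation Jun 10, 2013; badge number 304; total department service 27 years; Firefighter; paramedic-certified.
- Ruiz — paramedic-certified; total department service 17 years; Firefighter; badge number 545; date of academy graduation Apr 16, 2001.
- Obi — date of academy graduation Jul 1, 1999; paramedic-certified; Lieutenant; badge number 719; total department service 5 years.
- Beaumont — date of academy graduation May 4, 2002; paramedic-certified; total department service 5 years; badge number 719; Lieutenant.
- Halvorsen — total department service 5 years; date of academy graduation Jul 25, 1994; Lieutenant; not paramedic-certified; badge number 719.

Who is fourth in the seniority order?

Obi

By rank: Halvorsen, Kowalski, Castillo, Obi and Beaumont (Lieutenant); then Espinoza, Ruiz and Abara (Firefighter).
Halvorsen, Kowalski, Castillo, Obi and Beaumont all have total department service 5 years, so the next rule applies.
Halvorsen, Kowalski, Castillo, Obi and Beaumont all have badge number 719, so the next rule applies.
Among Halvorsen, Kowalski, Castillo, Obi and Beaumont, by date of academy graduation (earlier first): Halvorsen (Jul 25, 1994) before Kowalski (Dec 17, 1997) before Castillo (Feb 11, 1999) before Obi (Jul 1, 1999) before Beaumont (May 4, 2002).
Among Espinoza, Ruiz and Abara, by total department service (lower first): Espinoza and Ruiz (17 years) before Abara (27 years).
Espinoza and Ruiz both have badge number 545, so the next rule applies.
Among Espinoza and Ruiz, by date of academy graduation (earlier first): Espinoza (Feb 28, 2001) before Ruiz (Apr 16, 2001).
Order: Halvorsen, Kowalski, Castillo, Obi, Beaumont, Espinoza, Ruiz, Abara.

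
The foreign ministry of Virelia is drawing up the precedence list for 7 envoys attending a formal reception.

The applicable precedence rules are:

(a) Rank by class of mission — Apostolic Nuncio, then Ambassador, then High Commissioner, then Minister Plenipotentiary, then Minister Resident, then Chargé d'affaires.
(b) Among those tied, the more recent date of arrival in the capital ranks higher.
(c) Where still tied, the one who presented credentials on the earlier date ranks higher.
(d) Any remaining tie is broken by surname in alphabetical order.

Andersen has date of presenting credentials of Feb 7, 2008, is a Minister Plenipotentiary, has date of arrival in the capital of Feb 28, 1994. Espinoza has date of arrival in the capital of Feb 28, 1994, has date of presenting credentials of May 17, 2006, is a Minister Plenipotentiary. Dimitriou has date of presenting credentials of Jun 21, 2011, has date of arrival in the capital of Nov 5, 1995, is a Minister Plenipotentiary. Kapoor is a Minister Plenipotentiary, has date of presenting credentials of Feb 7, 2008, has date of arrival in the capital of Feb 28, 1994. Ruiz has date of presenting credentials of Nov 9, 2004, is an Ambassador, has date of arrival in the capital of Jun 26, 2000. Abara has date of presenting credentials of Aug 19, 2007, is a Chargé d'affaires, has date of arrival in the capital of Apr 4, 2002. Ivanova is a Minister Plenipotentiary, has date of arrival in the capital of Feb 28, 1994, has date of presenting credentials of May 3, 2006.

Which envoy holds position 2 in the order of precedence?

By class of mission: Ruiz (Ambassador); then Dimitriou, Ivanova, Espinoza, Andersen and Kapoor (Minister Plenipotentiary); then Abara (Chargé d'affaires).
Among Dimitriou, Ivanova, Espinoza, Andersen and Kapoor, by date of arrival in the capital (later first): Dimitriou (Nov 5, 1995) before Ivanova, Espinoza, Andersen and Kapoor (Feb 28, 1994).
Among Ivanova, Espinoza, Andersen and Kapoor, by date of presenting credentials (earlier first): Ivanova (May 3, 2006) before Espinoza (May 17, 2006) before Andersen and Kapoor (Feb 7, 2008).
Among Andersen and Kapoor, alphabetically by surname: Andersen before Kapoor.
Order: Ruiz, Dimitriou, Ivanova, Espinoza, Andersen, Kapoor, Abara.

Dimitriou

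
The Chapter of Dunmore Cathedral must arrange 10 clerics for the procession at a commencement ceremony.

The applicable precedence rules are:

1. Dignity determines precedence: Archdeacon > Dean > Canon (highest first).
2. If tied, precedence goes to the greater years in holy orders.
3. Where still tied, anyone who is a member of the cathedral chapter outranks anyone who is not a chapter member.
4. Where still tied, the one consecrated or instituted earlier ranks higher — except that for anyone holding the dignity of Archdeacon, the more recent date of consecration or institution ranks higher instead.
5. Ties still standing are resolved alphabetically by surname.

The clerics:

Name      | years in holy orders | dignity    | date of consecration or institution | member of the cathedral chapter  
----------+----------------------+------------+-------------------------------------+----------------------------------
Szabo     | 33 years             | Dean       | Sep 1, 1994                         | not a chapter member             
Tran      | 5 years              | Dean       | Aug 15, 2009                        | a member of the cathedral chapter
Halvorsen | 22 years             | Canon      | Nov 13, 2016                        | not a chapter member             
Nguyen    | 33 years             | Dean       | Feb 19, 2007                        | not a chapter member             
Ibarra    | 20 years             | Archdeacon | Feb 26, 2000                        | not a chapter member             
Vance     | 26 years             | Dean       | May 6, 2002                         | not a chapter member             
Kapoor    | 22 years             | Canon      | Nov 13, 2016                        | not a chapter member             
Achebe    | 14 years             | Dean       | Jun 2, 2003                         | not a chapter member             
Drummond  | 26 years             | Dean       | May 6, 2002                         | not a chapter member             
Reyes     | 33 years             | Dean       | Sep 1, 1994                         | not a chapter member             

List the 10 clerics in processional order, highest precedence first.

Ibarra, Reyes, Szabo, Nguyen, Drummond, Vance, Achebe, Tran, Halvorsen, Kapoor

By dignity: Ibarra (Archdeacon); then Reyes, Szabo, Nguyen, Drummond, Vance, Achebe and Tran (Dean); then Halvorsen and Kapoor (Canon).
Among Reyes, Szabo, Nguyen, Drummond, Vance, Achebe and Tran, by years in holy orders (higher first): Reyes, Szabo and Nguyen (33 years) before Drummond and Vance (26 years) before Achebe (14 years) before Tran (5 years).
Reyes, Szabo and Nguyen are each not a chapter member, so the next rule applies.
Among Reyes, Szabo and Nguyen, by date of consecration or institution (earlier first): Reyes and Szabo (Sep 1, 1994) before Nguyen (Feb 19, 2007).
Among Reyes and Szabo, alphabetically by surname: Reyes before Szabo.
Drummond and Vance are each not a chapter member, so the next rule applies.
Drummond and Vance both have date of consecration or institution May 6, 2002, so the next rule applies.
Among Drummond and Vance, alphabetically by surname: Drummond before Vance.
Halvorsen and Kapoor both have years in holy orders 22 years, so the next rule applies.
Halvorsen and Kapoor are each not a chapter member, so the next rule applies.
Halvorsen and Kapoor both have date of consecration or institution Nov 13, 2016, so the next rule applies.
Among Halvorsen and Kapoor, alphabetically by surname: Halvorsen before Kapoor.
Full order: Ibarra, Reyes, Szabo, Nguyen, Drummond, Vance, Achebe, Tran, Halvorsen, Kapoor.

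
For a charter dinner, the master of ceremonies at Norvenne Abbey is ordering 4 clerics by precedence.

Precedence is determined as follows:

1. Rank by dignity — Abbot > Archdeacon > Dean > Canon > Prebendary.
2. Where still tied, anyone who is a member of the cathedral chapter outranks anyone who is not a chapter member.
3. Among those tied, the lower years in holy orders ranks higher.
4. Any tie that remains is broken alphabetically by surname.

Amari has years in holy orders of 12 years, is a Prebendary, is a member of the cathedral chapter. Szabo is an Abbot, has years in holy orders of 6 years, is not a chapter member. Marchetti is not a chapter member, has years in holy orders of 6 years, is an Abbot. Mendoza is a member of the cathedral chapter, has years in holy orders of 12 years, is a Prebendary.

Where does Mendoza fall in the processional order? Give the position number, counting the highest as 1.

4

By dignity: Marchetti and Szabo (Abbot); then Amari and Mendoza (Prebendary).
Marchetti and Szabo are each not a chapter member, so the next rule applies.
Marchetti and Szabo both have years in holy orders 6 years, so the next rule applies.
Among Marchetti and Szabo, alphabetically by surname: Marchetti before Szabo.
Amari and Mendoza are each a member of the cathedral chapter, so the next rule applies.
Amari and Mendoza both have years in holy orders 12 years, so the next rule applies.
Among Amari and Mendoza, alphabetically by surname: Amari before Mendoza.
Order: Marchetti, Szabo, Amari, Mendoza. So position 4.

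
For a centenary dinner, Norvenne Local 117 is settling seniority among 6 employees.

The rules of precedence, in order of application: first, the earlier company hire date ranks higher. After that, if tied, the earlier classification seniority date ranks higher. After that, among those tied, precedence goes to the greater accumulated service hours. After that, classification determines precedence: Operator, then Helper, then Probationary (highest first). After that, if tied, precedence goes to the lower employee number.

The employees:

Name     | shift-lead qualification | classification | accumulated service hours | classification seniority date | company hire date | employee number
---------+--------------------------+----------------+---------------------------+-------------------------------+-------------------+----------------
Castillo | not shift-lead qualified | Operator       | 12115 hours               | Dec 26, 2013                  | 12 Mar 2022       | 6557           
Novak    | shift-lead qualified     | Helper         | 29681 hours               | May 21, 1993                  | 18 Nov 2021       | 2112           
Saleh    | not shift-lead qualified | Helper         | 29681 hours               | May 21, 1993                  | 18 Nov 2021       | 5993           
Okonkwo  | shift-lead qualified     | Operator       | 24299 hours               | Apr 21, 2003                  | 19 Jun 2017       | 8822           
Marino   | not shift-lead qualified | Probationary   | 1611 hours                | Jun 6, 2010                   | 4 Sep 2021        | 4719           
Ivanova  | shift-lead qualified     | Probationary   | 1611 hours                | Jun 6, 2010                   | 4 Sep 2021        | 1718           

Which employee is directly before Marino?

By company hire date (earlier first): Okonkwo (19 Jun 2017); then Ivanova and Marino (both 4 Sep 2021); then Novak and Saleh (both 18 Nov 2021); then Castillo (12 Mar 2022).
Ivanova and Marino both have classification seniority date Jun 6, 2010, so the next rule applies.
Ivanova and Marino both have accumulated service hours 1611 hours, so the next rule applies.
Ivanova and Marino are each Probationary, so the next rule applies.
Among Ivanova and Marino, by employee number (lower first): Ivanova (1718) before Marino (4719).
Novak and Saleh both have classification seniority date May 21, 1993, so the next rule applies.
Novak and Saleh both have accumulated service hours 29681 hours, so the next rule applies.
Novak and Saleh are each Helper, so the next rule applies.
Among Novak and Saleh, by employee number (lower first): Novak (2112) before Saleh (5993).
Order: Okonkwo, Ivanova, Marino, Novak, Saleh, Castillo.

Ivanova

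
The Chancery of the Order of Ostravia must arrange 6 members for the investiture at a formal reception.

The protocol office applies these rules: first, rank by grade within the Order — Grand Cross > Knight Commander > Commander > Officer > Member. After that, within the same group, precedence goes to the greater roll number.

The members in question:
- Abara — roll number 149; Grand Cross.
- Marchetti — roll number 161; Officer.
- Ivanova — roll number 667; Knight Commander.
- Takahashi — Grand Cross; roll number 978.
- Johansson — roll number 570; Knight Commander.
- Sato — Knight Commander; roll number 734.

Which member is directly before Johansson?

By grade within the Order: Takahashi and Abara (Grand Cross); then Sato, Ivanova and Johansson (Knight Commander); then Marchetti (Officer).
Among Takahashi and Abara, by roll number (higher first): Takahashi (978) before Abara (149).
Among Sato, Ivanova and Johansson, by roll number (higher first): Sato (734) before Ivanova (667) before Johansson (570).
Order: Takahashi, Abara, Sato, Ivanova, Johansson, Marchetti.

Ivanova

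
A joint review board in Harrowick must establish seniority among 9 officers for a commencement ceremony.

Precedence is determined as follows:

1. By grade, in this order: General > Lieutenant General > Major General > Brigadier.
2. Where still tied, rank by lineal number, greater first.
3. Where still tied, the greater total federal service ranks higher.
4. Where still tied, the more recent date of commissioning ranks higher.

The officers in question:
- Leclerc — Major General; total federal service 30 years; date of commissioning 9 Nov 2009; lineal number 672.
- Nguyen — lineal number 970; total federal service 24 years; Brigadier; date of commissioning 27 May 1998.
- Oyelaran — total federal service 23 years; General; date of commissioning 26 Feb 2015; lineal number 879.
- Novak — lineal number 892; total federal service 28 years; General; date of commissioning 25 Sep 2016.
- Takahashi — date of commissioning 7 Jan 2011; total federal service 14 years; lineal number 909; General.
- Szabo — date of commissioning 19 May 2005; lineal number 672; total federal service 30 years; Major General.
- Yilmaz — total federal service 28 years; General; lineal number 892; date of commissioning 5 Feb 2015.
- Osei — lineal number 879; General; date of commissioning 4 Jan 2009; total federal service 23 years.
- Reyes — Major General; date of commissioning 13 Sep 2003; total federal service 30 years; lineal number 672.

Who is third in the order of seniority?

Yilmaz

By grade: Takahashi, Novak, Yilmaz, Oyelaran and Osei (General); then Leclerc, Szabo and Reyes (Major General); then Nguyen (Brigadier).
Among Takahashi, Novak, Yilmaz, Oyelaran and Osei, by lineal number (higher first): Takahashi (909) before Novak and Yilmaz (892) before Oyelaran and Osei (879).
Novak and Yilmaz both have total federal service 28 years, so the next rule applies.
Among Novak and Yilmaz, by date of commissioning (later first): Novak (25 Sep 2016) before Yilmaz (5 Feb 2015).
Oyelaran and Osei both have total federal service 23 years, so the next rule applies.
Among Oyelaran and Osei, by date of commissioning (later first): Oyelaran (26 Feb 2015) before Osei (4 Jan 2009).
Leclerc, Szabo and Reyes all have lineal number 672, so the next rule applies.
Leclerc, Szabo and Reyes all have total federal service 30 years, so the next rule applies.
Among Leclerc, Szabo and Reyes, by date of commissioning (later first): Leclerc (9 Nov 2009) before Szabo (19 May 2005) before Reyes (13 Sep 2003).
Order: Takahashi, Novak, Yilmaz, Oyelaran, Osei, Leclerc, Szabo, Reyes, Nguyen.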